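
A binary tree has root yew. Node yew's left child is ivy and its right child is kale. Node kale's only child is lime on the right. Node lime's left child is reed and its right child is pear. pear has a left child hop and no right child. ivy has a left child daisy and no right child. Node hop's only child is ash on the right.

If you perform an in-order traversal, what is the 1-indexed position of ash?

8

In-order visits the left subtree, then the node, then the right subtree.
At yew: go left to ivy.
  At ivy: go left to daisy.
    daisy is a leaf — visit daisy.
  Visit ivy.
  At ivy: no right child.
Visit yew.
At yew: go right to kale.
  At kale: no left child.
  Visit kale.
  At kale: go right to lime.
    At lime: go left to reed.
      reed is a leaf — visit reed.
    Visit lime.
    At lime: go right to pear.
      At pear: go left to hop.
        At hop: no left child.
        Visit hop.
        At hop: go right to ash.
          ash is a leaf — visit ash.
      Visit pear.
      At pear: no right child.
Full in-order sequence: daisy, ivy, yew, kale, reed, lime, hop, ash, pear.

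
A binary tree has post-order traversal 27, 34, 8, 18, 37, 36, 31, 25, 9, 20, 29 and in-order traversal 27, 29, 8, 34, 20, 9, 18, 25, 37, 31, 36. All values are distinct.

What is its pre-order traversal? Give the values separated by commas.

29, 27, 20, 8, 34, 9, 25, 18, 31, 37, 36

The last element of post-order is the root; it splits in-order into left and right subtrees.
Root 29: left subtree has 1 node {27}, right has 9 {8, 34, 20, 9, 18, 25, 37, 31, 36}.
  Root 20: left subtree has 2 nodes {8, 34}, right has 6 {9, 18, 25, 37, 31, 36}.
    Root 8: left subtree has 0 nodes { }, right has 1 {34}.
    Root 9: left subtree has 0 nodes { }, right has 5 {18, 25, 37, 31, 36}.
      Root 25: left subtree has 1 node {18}, right has 3 {37, 31, 36}.
        Root 31: left subtree has 1 node {37}, right has 1 {36}.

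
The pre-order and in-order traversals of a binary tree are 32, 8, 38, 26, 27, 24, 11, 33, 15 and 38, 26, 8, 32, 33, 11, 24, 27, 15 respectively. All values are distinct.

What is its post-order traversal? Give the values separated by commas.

The first element of pre-order is the root; it splits in-order into left and right subtrees.
Root 32: left subtree has 3 nodes {38, 26, 8}, right has 5 {33, 11, 24, 27, 15}.
  Root 8: left subtree has 2 nodes {38, 26}, right has 0 { }.
    Root 38: left subtree has 0 nodes { }, right has 1 {26}.
  Root 27: left subtree has 3 nodes {33, 11, 24}, right has 1 {15}.
    Root 24: left subtree has 2 nodes {33, 11}, right has 0 { }.
      Root 11: left subtree has 1 node {33}, right has 0 { }.

26, 38, 8, 33, 11, 24, 15, 27, 32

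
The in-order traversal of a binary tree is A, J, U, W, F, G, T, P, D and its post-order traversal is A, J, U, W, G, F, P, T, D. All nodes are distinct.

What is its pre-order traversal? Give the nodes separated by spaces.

The last element of post-order is the root; it splits in-order into left and right subtrees.
Root D: left subtree has 8 nodes {A, J, U, W, F, G, T, P}, right has 0 { }.
  Root T: left subtree has 6 nodes {A, J, U, W, F, G}, right has 1 {P}.
    Root F: left subtree has 4 nodes {A, J, U, W}, right has 1 {G}.
      Root W: left subtree has 3 nodes {A, J, U}, right has 0 { }.
        Root U: left subtree has 2 nodes {A, J}, right has 0 { }.
          Root J: left subtree has 1 node {A}, right has 0 { }.

D T F W U J A G P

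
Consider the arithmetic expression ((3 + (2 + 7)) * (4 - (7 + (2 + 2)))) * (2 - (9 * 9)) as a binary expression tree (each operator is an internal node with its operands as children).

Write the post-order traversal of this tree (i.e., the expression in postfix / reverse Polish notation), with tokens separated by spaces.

Post-order on an expression tree gives postfix notation: for each operator, emit left operand, right operand, then the operator.

3 2 7 + + 4 7 2 2 + + - * 2 9 9 * - *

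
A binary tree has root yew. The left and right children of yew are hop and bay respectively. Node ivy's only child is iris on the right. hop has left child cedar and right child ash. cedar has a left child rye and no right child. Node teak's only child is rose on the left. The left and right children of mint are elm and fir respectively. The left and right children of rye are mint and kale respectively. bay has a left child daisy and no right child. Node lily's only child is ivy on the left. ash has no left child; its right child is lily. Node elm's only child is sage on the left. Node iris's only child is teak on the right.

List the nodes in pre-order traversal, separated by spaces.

Pre-order visits the node, then its left subtree, then its right subtree.
Visit yew.
At yew: go left to hop.
  Visit hop.
  At hop: go left to cedar.
    Visit cedar.
    At cedar: go left to rye.
      Visit rye.
      At rye: go left to mint.
        Visit mint.
        At mint: go left to elm.
          Visit elm.
          At elm: go left to sage.
            sage is a leaf — visit sage.
          At elm: no right child.
        At mint: go right to fir.
          fir is a leaf — visit fir.
      At rye: go right to kale.
        kale is a leaf — visit kale.
    At cedar: no right child.
  At hop: go right to ash.
    Visit ash.
    At ash: no left child.
    At ash: go right to lily.
      Visit lily.
      At lily: go left to ivy.
        Visit ivy.
        At ivy: no left child.
        At ivy: go right to iris.
          Visit iris.
          At iris: no left child.
          At iris: go right to teak.
            Visit teak.
            At teak: go left to rose.
              rose is a leaf — visit rose.
            At teak: no right child.
      At lily: no right child.
At yew: go right to bay.
  Visit bay.
  At bay: go left to daisy.
    daisy is a leaf — visit daisy.
  At bay: no right child.

yew hop cedar rye mint elm sage fir kale ash lily ivy iris teak rose bay daisy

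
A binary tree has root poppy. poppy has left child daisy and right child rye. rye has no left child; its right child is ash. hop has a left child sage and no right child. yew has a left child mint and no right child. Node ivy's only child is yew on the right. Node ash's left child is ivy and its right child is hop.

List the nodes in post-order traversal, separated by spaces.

daisy mint yew ivy sage hop ash rye poppy

Post-order visits the left subtree, then the right subtree, then the node.
At poppy: go left to daisy.
  daisy is a leaf — visit daisy.
At poppy: go right to rye.
  At rye: no left child.
  At rye: go right to ash.
    At ash: go left to ivy.
      At ivy: no left child.
      At ivy: go right to yew.
        At yew: go left to mint.
          mint is a leaf — visit mint.
        At yew: no right child.
        Visit yew.
      Visit ivy.
    At ash: go right to hop.
      At hop: go left to sage.
        sage is a leaf — visit sage.
      At hop: no right child.
      Visit hop.
    Visit ash.
  Visit rye.
Visit poppy.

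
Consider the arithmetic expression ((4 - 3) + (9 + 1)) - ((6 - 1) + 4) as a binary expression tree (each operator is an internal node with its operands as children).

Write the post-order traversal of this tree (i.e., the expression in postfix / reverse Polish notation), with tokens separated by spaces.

Post-order on an expression tree gives postfix notation: for each operator, emit left operand, right operand, then the operator.

4 3 - 9 1 + + 6 1 - 4 + -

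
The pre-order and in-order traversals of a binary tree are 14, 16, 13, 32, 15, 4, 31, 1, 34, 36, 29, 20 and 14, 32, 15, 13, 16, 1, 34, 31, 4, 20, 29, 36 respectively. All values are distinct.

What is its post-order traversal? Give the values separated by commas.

15, 32, 13, 34, 1, 31, 20, 29, 36, 4, 16, 14

The first element of pre-order is the root; it splits in-order into left and right subtrees.
Root 14: left subtree has 0 nodes { }, right has 11 {32, 15, 13, 16, 1, 34, 31, 4, 20, 29, 36}.
  Root 16: left subtree has 3 nodes {32, 15, 13}, right has 7 {1, 34, 31, 4, 20, 29, 36}.
    Root 13: left subtree has 2 nodes {32, 15}, right has 0 { }.
      Root 32: left subtree has 0 nodes { }, right has 1 {15}.
    Root 4: left subtree has 3 nodes {1, 34, 31}, right has 3 {20, 29, 36}.
      Root 31: left subtree has 2 nodes {1, 34}, right has 0 { }.
        Root 1: left subtree has 0 nodes { }, right has 1 {34}.
      Root 36: left subtree has 2 nodes {20, 29}, right has 0 { }.
        Root 29: left subtree has 1 node {20}, right has 0 { }.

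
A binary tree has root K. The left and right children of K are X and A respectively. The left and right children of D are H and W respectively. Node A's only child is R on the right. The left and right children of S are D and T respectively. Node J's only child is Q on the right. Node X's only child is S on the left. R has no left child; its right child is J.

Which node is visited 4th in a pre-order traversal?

D

Pre-order visits the node, then its left subtree, then its right subtree.
Visit K.
At K: go left to X.
  Visit X.
  At X: go left to S.
    Visit S.
    At S: go left to D.
      Visit D.
      At D: go left to H.
        H is a leaf — visit H.
      At D: go right to W.
        W is a leaf — visit W.
    At S: go right to T.
      T is a leaf — visit T.
  At X: no right child.
At K: go right to A.
  Visit A.
  At A: no left child.
  At A: go right to R.
    Visit R.
    At R: no left child.
    At R: go right to J.
      Visit J.
      At J: no left child.
      At J: go right to Q.
        Q is a leaf — visit Q.
Full pre-order sequence: K, X, S, D, H, W, T, A, R, J, Q.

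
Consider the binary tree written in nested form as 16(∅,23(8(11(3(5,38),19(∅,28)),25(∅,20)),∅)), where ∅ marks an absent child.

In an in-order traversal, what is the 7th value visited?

In-order visits the left subtree, then the node, then the right subtree.
At 16: no left child.
Visit 16.
At 16: go right to 23.
  At 23: go left to 8.
    At 8: go left to 11.
      At 11: go left to 3.
        At 3: go left to 5.
          5 is a leaf — visit 5.
        Visit 3.
        At 3: go right to 38.
          38 is a leaf — visit 38.
      Visit 11.
      At 11: go right to 19.
        At 19: no left child.
        Visit 19.
        At 19: go right to 28.
          28 is a leaf — visit 28.
    Visit 8.
    At 8: go right to 25.
      At 25: no left child.
      Visit 25.
      At 25: go right to 20.
        20 is a leaf — visit 20.
  Visit 23.
  At 23: no right child.
Full in-order sequence: 16, 5, 3, 38, 11, 19, 28, 8, 25, 20, 23.

28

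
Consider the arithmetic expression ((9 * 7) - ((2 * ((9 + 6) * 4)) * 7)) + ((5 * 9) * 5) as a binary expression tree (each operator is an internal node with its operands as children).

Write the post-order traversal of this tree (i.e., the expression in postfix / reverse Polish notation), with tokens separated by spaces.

Post-order on an expression tree gives postfix notation: for each operator, emit left operand, right operand, then the operator.

9 7 * 2 9 6 + 4 * * 7 * - 5 9 * 5 * +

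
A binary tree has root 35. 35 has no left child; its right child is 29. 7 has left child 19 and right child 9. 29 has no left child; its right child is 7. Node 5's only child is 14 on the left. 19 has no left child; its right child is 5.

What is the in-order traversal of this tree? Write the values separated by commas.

35, 29, 19, 14, 5, 7, 9

In-order visits the left subtree, then the node, then the right subtree.
At 35: no left child.
Visit 35.
At 35: go right to 29.
  At 29: no left child.
  Visit 29.
  At 29: go right to 7.
    At 7: go left to 19.
      At 19: no left child.
      Visit 19.
      At 19: go right to 5.
        At 5: go left to 14.
          14 is a leaf — visit 14.
        Visit 5.
        At 5: no right child.
    Visit 7.
    At 7: go right to 9.
      9 is a leaf — visit 9.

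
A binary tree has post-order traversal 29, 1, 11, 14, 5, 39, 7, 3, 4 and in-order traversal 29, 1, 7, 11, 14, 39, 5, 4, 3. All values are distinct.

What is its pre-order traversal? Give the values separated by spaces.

4 7 1 29 39 14 11 5 3

The last element of post-order is the root; it splits in-order into left and right subtrees.
Root 4: left subtree has 7 nodes {29, 1, 7, 11, 14, 39, 5}, right has 1 {3}.
  Root 7: left subtree has 2 nodes {29, 1}, right has 4 {11, 14, 39, 5}.
    Root 1: left subtree has 1 node {29}, right has 0 { }.
    Root 39: left subtree has 2 nodes {11, 14}, right has 1 {5}.
      Root 14: left subtree has 1 node {11}, right has 0 { }.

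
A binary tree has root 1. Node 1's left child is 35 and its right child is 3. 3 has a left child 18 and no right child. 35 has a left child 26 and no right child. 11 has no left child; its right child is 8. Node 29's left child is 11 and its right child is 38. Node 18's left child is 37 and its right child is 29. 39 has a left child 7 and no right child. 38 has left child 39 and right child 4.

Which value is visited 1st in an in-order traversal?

26

In-order visits the left subtree, then the node, then the right subtree.
At 1: go left to 35.
  At 35: go left to 26.
    26 is a leaf — visit 26.
  Visit 35.
  At 35: no right child.
Visit 1.
At 1: go right to 3.
  At 3: go left to 18.
    At 18: go left to 37.
      37 is a leaf — visit 37.
    Visit 18.
    At 18: go right to 29.
      At 29: go left to 11.
        At 11: no left child.
        Visit 11.
        At 11: go right to 8.
          8 is a leaf — visit 8.
      Visit 29.
      At 29: go right to 38.
        At 38: go left to 39.
          At 39: go left to 7.
            7 is a leaf — visit 7.
          Visit 39.
          At 39: no right child.
        Visit 38.
        At 38: go right to 4.
          4 is a leaf — visit 4.
  Visit 3.
  At 3: no right child.
Full in-order sequence: 26, 35, 1, 37, 18, 11, 8, 29, 7, 39, 38, 4, 3.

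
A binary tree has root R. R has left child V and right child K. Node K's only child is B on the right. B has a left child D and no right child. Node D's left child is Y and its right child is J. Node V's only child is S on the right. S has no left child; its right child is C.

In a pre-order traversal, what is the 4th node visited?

C

Pre-order visits the node, then its left subtree, then its right subtree.
Visit R.
At R: go left to V.
  Visit V.
  At V: no left child.
  At V: go right to S.
    Visit S.
    At S: no left child.
    At S: go right to C.
      C is a leaf — visit C.
At R: go right to K.
  Visit K.
  At K: no left child.
  At K: go right to B.
    Visit B.
    At B: go left to D.
      Visit D.
      At D: go left to Y.
        Y is a leaf — visit Y.
      At D: go right to J.
        J is a leaf — visit J.
    At B: no right child.
Full pre-order sequence: R, V, S, C, K, B, D, Y, J.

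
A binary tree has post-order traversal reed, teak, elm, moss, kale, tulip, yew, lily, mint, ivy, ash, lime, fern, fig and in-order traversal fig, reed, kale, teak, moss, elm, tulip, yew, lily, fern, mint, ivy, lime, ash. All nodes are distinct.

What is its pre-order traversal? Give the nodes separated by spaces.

fig fern lily yew tulip kale reed moss teak elm lime ivy mint ash

The last element of post-order is the root; it splits in-order into left and right subtrees.
Root fig: left subtree has 0 nodes { }, right has 13 {reed, kale, teak, moss, elm, tulip, yew, lily, fern, mint, ivy, lime, ash}.
  Root fern: left subtree has 8 nodes {reed, kale, teak, moss, elm, tulip, yew, lily}, right has 4 {mint, ivy, lime, ash}.
    Root lily: left subtree has 7 nodes {reed, kale, teak, moss, elm, tulip, yew}, right has 0 { }.
      Root yew: left subtree has 6 nodes {reed, kale, teak, moss, elm, tulip}, right has 0 { }.
        Root tulip: left subtree has 5 nodes {reed, kale, teak, moss, elm}, right has 0 { }.
          Root kale: left subtree has 1 node {reed}, right has 3 {teak, moss, elm}.
            Root moss: left subtree has 1 node {teak}, right has 1 {elm}.
    Root lime: left subtree has 2 nodes {mint, ivy}, right has 1 {ash}.
      Root ivy: left subtree has 1 node {mint}, right has 0 { }.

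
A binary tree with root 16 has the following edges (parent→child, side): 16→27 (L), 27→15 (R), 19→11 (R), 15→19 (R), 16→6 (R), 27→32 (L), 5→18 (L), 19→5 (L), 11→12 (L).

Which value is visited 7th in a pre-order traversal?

Pre-order visits the node, then its left subtree, then its right subtree.
Visit 16.
At 16: go left to 27.
  Visit 27.
  At 27: go left to 32.
    32 is a leaf — visit 32.
  At 27: go right to 15.
    Visit 15.
    At 15: no left child.
    At 15: go right to 19.
      Visit 19.
      At 19: go left to 5.
        Visit 5.
        At 5: go left to 18.
          18 is a leaf — visit 18.
        At 5: no right child.
      At 19: go right to 11.
        Visit 11.
        At 11: go left to 12.
          12 is a leaf — visit 12.
        At 11: no right child.
At 16: go right to 6.
  6 is a leaf — visit 6.
Full pre-order sequence: 16, 27, 32, 15, 19, 5, 18, 11, 12, 6.

18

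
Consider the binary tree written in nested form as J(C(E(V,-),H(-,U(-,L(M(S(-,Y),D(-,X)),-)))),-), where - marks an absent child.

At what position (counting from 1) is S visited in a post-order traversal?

4

Post-order visits the left subtree, then the right subtree, then the node.
At J: go left to C.
  At C: go left to E.
    At E: go left to V.
      V is a leaf — visit V.
    At E: no right child.
    Visit E.
  At C: go right to H.
    At H: no left child.
    At H: go right to U.
      At U: no left child.
      At U: go right to L.
        At L: go left to M.
          At M: go left to S.
            At S: no left child.
            At S: go right to Y.
              Y is a leaf — visit Y.
            Visit S.
          At M: go right to D.
            At D: no left child.
            At D: go right to X.
              X is a leaf — visit X.
            Visit D.
          Visit M.
        At L: no right child.
        Visit L.
      Visit U.
    Visit H.
  Visit C.
At J: no right child.
Visit J.
Full post-order sequence: V, E, Y, S, X, D, M, L, U, H, C, J.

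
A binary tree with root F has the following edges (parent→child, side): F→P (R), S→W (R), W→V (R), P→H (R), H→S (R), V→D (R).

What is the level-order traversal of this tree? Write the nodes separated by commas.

Level-order visits nodes level by level from the root, left to right within each level.
Level 0: F
Level 1: P
Level 2: H
Level 3: S
Level 4: W
Level 5: V
Level 6: D

F, P, H, S, W, V, D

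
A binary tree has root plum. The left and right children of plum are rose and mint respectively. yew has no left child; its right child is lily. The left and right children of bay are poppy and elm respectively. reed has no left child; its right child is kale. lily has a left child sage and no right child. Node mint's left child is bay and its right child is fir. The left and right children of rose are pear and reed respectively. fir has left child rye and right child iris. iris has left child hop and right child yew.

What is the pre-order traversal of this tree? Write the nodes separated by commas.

Pre-order visits the node, then its left subtree, then its right subtree.
Visit plum.
At plum: go left to rose.
  Visit rose.
  At rose: go left to pear.
    pear is a leaf — visit pear.
  At rose: go right to reed.
    Visit reed.
    At reed: no left child.
    At reed: go right to kale.
      kale is a leaf — visit kale.
At plum: go right to mint.
  Visit mint.
  At mint: go left to bay.
    Visit bay.
    At bay: go left to poppy.
      poppy is a leaf — visit poppy.
    At bay: go right to elm.
      elm is a leaf — visit elm.
  At mint: go right to fir.
    Visit fir.
    At fir: go left to rye.
      rye is a leaf — visit rye.
    At fir: go right to iris.
      Visit iris.
      At iris: go left to hop.
        hop is a leaf — visit hop.
      At iris: go right to yew.
        Visit yew.
        At yew: no left child.
        At yew: go right to lily.
          Visit lily.
          At lily: go left to sage.
            sage is a leaf — visit sage.
          At lily: no right child.

plum, rose, pear, reed, kale, mint, bay, poppy, elm, fir, rye, iris, hop, yew, lily, sage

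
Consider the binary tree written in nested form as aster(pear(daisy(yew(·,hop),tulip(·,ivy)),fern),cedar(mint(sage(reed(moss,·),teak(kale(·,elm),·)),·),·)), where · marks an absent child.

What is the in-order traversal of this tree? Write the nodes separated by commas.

In-order visits the left subtree, then the node, then the right subtree.
At aster: go left to pear.
  At pear: go left to daisy.
    At daisy: go left to yew.
      At yew: no left child.
      Visit yew.
      At yew: go right to hop.
        hop is a leaf — visit hop.
    Visit daisy.
    At daisy: go right to tulip.
      At tulip: no left child.
      Visit tulip.
      At tulip: go right to ivy.
        ivy is a leaf — visit ivy.
  Visit pear.
  At pear: go right to fern.
    fern is a leaf — visit fern.
Visit aster.
At aster: go right to cedar.
  At cedar: go left to mint.
    At mint: go left to sage.
      At sage: go left to reed.
        At reed: go left to moss.
          moss is a leaf — visit moss.
        Visit reed.
        At reed: no right child.
      Visit sage.
      At sage: go right to teak.
        At teak: go left to kale.
          At kale: no left child.
          Visit kale.
          At kale: go right to elm.
            elm is a leaf — visit elm.
        Visit teak.
        At teak: no right child.
    Visit mint.
    At mint: no right child.
  Visit cedar.
  At cedar: no right child.

yew, hop, daisy, tulip, ivy, pear, fern, aster, moss, reed, sage, kale, elm, teak, mint, cedar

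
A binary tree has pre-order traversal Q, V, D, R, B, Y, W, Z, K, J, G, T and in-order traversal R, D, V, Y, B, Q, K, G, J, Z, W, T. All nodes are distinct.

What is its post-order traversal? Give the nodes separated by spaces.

R D Y B V G J K Z T W Q

The first element of pre-order is the root; it splits in-order into left and right subtrees.
Root Q: left subtree has 5 nodes {R, D, V, Y, B}, right has 6 {K, G, J, Z, W, T}.
  Root V: left subtree has 2 nodes {R, D}, right has 2 {Y, B}.
    Root D: left subtree has 1 node {R}, right has 0 { }.
    Root B: left subtree has 1 node {Y}, right has 0 { }.
  Root W: left subtree has 4 nodes {K, G, J, Z}, right has 1 {T}.
    Root Z: left subtree has 3 nodes {K, G, J}, right has 0 { }.
      Root K: left subtree has 0 nodes { }, right has 2 {G, J}.
        Root J: left subtree has 1 node {G}, right has 0 { }.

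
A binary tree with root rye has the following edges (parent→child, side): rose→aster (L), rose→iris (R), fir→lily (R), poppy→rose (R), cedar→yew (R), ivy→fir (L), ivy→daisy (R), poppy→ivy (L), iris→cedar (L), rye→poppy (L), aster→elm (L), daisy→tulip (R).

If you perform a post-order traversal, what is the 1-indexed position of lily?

Post-order visits the left subtree, then the right subtree, then the node.
At rye: go left to poppy.
  At poppy: go left to ivy.
    At ivy: go left to fir.
      At fir: no left child.
      At fir: go right to lily.
        lily is a leaf — visit lily.
      Visit fir.
    At ivy: go right to daisy.
      At daisy: no left child.
      At daisy: go right to tulip.
        tulip is a leaf — visit tulip.
      Visit daisy.
    Visit ivy.
  At poppy: go right to rose.
    At rose: go left to aster.
      At aster: go left to elm.
        elm is a leaf — visit elm.
      At aster: no right child.
      Visit aster.
    At rose: go right to iris.
      At iris: go left to cedar.
        At cedar: no left child.
        At cedar: go right to yew.
          yew is a leaf — visit yew.
        Visit cedar.
      At iris: no right child.
      Visit iris.
    Visit rose.
  Visit poppy.
At rye: no right child.
Visit rye.
Full post-order sequence: lily, fir, tulip, daisy, ivy, elm, aster, yew, cedar, iris, rose, poppy, rye.

1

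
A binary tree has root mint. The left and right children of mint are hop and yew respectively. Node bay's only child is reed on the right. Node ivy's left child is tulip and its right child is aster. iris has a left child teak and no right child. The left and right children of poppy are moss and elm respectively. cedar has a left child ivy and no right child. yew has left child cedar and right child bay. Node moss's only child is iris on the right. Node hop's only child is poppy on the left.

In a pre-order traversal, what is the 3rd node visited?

Pre-order visits the node, then its left subtree, then its right subtree.
Visit mint.
At mint: go left to hop.
  Visit hop.
  At hop: go left to poppy.
    Visit poppy.
    At poppy: go left to moss.
      Visit moss.
      At moss: no left child.
      At moss: go right to iris.
        Visit iris.
        At iris: go left to teak.
          teak is a leaf — visit teak.
        At iris: no right child.
    At poppy: go right to elm.
      elm is a leaf — visit elm.
  At hop: no right child.
At mint: go right to yew.
  Visit yew.
  At yew: go left to cedar.
    Visit cedar.
    At cedar: go left to ivy.
      Visit ivy.
      At ivy: go left to tulip.
        tulip is a leaf — visit tulip.
      At ivy: go right to aster.
        aster is a leaf — visit aster.
    At cedar: no right child.
  At yew: go right to bay.
    Visit bay.
    At bay: no left child.
    At bay: go right to reed.
      reed is a leaf — visit reed.
Full pre-order sequence: mint, hop, poppy, moss, iris, teak, elm, yew, cedar, ivy, tulip, aster, bay, reed.

poppy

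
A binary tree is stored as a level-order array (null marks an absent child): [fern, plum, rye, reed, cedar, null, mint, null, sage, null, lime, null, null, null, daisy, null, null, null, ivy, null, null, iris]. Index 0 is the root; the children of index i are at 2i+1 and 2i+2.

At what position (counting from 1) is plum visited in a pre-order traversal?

2

Pre-order visits the node, then its left subtree, then its right subtree.
Visit fern.
At fern: go left to plum.
  Visit plum.
  At plum: go left to reed.
    Visit reed.
    At reed: no left child.
    At reed: go right to sage.
      Visit sage.
      At sage: no left child.
      At sage: go right to ivy.
        ivy is a leaf — visit ivy.
  At plum: go right to cedar.
    Visit cedar.
    At cedar: no left child.
    At cedar: go right to lime.
      Visit lime.
      At lime: go left to iris.
        iris is a leaf — visit iris.
      At lime: no right child.
At fern: go right to rye.
  Visit rye.
  At rye: no left child.
  At rye: go right to mint.
    Visit mint.
    At mint: no left child.
    At mint: go right to daisy.
      daisy is a leaf — visit daisy.
Full pre-order sequence: fern, plum, reed, sage, ivy, cedar, lime, iris, rye, mint, daisy.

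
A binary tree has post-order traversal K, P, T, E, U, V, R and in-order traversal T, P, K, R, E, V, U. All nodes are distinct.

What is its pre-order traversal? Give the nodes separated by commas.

R, T, P, K, V, E, U

The last element of post-order is the root; it splits in-order into left and right subtrees.
Root R: left subtree has 3 nodes {T, P, K}, right has 3 {E, V, U}.
  Root T: left subtree has 0 nodes { }, right has 2 {P, K}.
    Root P: left subtree has 0 nodes { }, right has 1 {K}.
  Root V: left subtree has 1 node {E}, right has 1 {U}.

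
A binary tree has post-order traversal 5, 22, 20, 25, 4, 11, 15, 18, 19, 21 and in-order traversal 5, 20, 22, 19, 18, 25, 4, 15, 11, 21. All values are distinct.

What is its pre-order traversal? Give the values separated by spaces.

21 19 20 5 22 18 15 4 25 11

The last element of post-order is the root; it splits in-order into left and right subtrees.
Root 21: left subtree has 9 nodes {5, 20, 22, 19, 18, 25, 4, 15, 11}, right has 0 { }.
  Root 19: left subtree has 3 nodes {5, 20, 22}, right has 5 {18, 25, 4, 15, 11}.
    Root 20: left subtree has 1 node {5}, right has 1 {22}.
    Root 18: left subtree has 0 nodes { }, right has 4 {25, 4, 15, 11}.
      Root 15: left subtree has 2 nodes {25, 4}, right has 1 {11}.
        Root 4: left subtree has 1 node {25}, right has 0 { }.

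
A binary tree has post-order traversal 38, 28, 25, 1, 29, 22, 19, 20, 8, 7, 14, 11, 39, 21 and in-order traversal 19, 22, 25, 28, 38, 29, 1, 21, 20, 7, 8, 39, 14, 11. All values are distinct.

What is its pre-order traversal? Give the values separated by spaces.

21 19 22 29 25 28 38 1 39 7 20 8 11 14

The last element of post-order is the root; it splits in-order into left and right subtrees.
Root 21: left subtree has 7 nodes {19, 22, 25, 28, 38, 29, 1}, right has 6 {20, 7, 8, 39, 14, 11}.
  Root 19: left subtree has 0 nodes { }, right has 6 {22, 25, 28, 38, 29, 1}.
    Root 22: left subtree has 0 nodes { }, right has 5 {25, 28, 38, 29, 1}.
      Root 29: left subtree has 3 nodes {25, 28, 38}, right has 1 {1}.
        Root 25: left subtree has 0 nodes { }, right has 2 {28, 38}.
          Root 28: left subtree has 0 nodes { }, right has 1 {38}.
  Root 39: left subtree has 3 nodes {20, 7, 8}, right has 2 {14, 11}.
    Root 7: left subtree has 1 node {20}, right has 1 {8}.
    Root 11: left subtree has 1 node {14}, right has 0 { }.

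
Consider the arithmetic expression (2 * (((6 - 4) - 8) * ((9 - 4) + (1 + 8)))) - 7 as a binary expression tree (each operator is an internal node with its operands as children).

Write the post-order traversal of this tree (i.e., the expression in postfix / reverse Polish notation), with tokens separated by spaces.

Post-order on an expression tree gives postfix notation: for each operator, emit left operand, right operand, then the operator.

2 6 4 - 8 - 9 4 - 1 8 + + * * 7 -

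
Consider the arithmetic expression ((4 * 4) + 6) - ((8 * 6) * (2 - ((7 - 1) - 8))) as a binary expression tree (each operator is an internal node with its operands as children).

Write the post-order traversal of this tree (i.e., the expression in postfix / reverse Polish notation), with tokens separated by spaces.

Post-order on an expression tree gives postfix notation: for each operator, emit left operand, right operand, then the operator.

4 4 * 6 + 8 6 * 2 7 1 - 8 - - * -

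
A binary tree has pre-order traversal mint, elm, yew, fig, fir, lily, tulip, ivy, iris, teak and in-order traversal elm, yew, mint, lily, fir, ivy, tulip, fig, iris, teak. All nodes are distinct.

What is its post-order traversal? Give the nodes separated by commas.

The first element of pre-order is the root; it splits in-order into left and right subtrees.
Root mint: left subtree has 2 nodes {elm, yew}, right has 7 {lily, fir, ivy, tulip, fig, iris, teak}.
  Root elm: left subtree has 0 nodes { }, right has 1 {yew}.
  Root fig: left subtree has 4 nodes {lily, fir, ivy, tulip}, right has 2 {iris, teak}.
    Root fir: left subtree has 1 node {lily}, right has 2 {ivy, tulip}.
      Root tulip: left subtree has 1 node {ivy}, right has 0 { }.
    Root iris: left subtree has 0 nodes { }, right has 1 {teak}.

yew, elm, lily, ivy, tulip, fir, teak, iris, fig, mint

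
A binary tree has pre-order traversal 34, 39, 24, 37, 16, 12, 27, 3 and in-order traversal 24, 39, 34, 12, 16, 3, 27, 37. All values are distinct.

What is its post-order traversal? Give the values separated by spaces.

The first element of pre-order is the root; it splits in-order into left and right subtrees.
Root 34: left subtree has 2 nodes {24, 39}, right has 5 {12, 16, 3, 27, 37}.
  Root 39: left subtree has 1 node {24}, right has 0 { }.
  Root 37: left subtree has 4 nodes {12, 16, 3, 27}, right has 0 { }.
    Root 16: left subtree has 1 node {12}, right has 2 {3, 27}.
      Root 27: left subtree has 1 node {3}, right has 0 { }.

24 39 12 3 27 16 37 34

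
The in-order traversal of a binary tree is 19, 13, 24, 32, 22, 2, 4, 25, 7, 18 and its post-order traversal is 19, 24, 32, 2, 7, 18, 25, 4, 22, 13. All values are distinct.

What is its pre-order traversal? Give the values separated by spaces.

13 19 22 32 24 4 2 25 18 7

The last element of post-order is the root; it splits in-order into left and right subtrees.
Root 13: left subtree has 1 node {19}, right has 8 {24, 32, 22, 2, 4, 25, 7, 18}.
  Root 22: left subtree has 2 nodes {24, 32}, right has 5 {2, 4, 25, 7, 18}.
    Root 32: left subtree has 1 node {24}, right has 0 { }.
    Root 4: left subtree has 1 node {2}, right has 3 {25, 7, 18}.
      Root 25: left subtree has 0 nodes { }, right has 2 {7, 18}.
        Root 18: left subtree has 1 node {7}, right has 0 { }.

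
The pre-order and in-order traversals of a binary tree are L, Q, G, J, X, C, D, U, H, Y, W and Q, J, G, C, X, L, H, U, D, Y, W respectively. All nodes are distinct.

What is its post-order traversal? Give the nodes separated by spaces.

J C X G Q H U W Y D L

The first element of pre-order is the root; it splits in-order into left and right subtrees.
Root L: left subtree has 5 nodes {Q, J, G, C, X}, right has 5 {H, U, D, Y, W}.
  Root Q: left subtree has 0 nodes { }, right has 4 {J, G, C, X}.
    Root G: left subtree has 1 node {J}, right has 2 {C, X}.
      Root X: left subtree has 1 node {C}, right has 0 { }.
  Root D: left subtree has 2 nodes {H, U}, right has 2 {Y, W}.
    Root U: left subtree has 1 node {H}, right has 0 { }.
    Root Y: left subtree has 0 nodes { }, right has 1 {W}.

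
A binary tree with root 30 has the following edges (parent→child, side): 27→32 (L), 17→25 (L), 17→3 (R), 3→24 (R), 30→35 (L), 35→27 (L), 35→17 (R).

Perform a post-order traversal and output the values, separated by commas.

Post-order visits the left subtree, then the right subtree, then the node.
At 30: go left to 35.
  At 35: go left to 27.
    At 27: go left to 32.
      32 is a leaf — visit 32.
    At 27: no right child.
    Visit 27.
  At 35: go right to 17.
    At 17: go left to 25.
      25 is a leaf — visit 25.
    At 17: go right to 3.
      At 3: no left child.
      At 3: go right to 24.
        24 is a leaf — visit 24.
      Visit 3.
    Visit 17.
  Visit 35.
At 30: no right child.
Visit 30.

32, 27, 25, 24, 3, 17, 35, 30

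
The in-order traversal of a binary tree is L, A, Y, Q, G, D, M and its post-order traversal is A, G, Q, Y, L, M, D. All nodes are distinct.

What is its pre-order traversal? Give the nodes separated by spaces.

The last element of post-order is the root; it splits in-order into left and right subtrees.
Root D: left subtree has 5 nodes {L, A, Y, Q, G}, right has 1 {M}.
  Root L: left subtree has 0 nodes { }, right has 4 {A, Y, Q, G}.
    Root Y: left subtree has 1 node {A}, right has 2 {Q, G}.
      Root Q: left subtree has 0 nodes { }, right has 1 {G}.

D L Y A Q G M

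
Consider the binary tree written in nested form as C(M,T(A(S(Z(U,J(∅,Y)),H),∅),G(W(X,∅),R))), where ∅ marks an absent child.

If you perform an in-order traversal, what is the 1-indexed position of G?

In-order visits the left subtree, then the node, then the right subtree.
At C: go left to M.
  M is a leaf — visit M.
Visit C.
At C: go right to T.
  At T: go left to A.
    At A: go left to S.
      At S: go left to Z.
        At Z: go left to U.
          U is a leaf — visit U.
        Visit Z.
        At Z: go right to J.
          At J: no left child.
          Visit J.
          At J: go right to Y.
            Y is a leaf — visit Y.
      Visit S.
      At S: go right to H.
        H is a leaf — visit H.
    Visit A.
    At A: no right child.
  Visit T.
  At T: go right to G.
    At G: go left to W.
      At W: go left to X.
        X is a leaf — visit X.
      Visit W.
      At W: no right child.
    Visit G.
    At G: go right to R.
      R is a leaf — visit R.
Full in-order sequence: M, C, U, Z, J, Y, S, H, A, T, X, W, G, R.

13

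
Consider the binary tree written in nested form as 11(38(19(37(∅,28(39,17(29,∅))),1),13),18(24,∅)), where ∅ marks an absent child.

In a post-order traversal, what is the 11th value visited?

Post-order visits the left subtree, then the right subtree, then the node.
At 11: go left to 38.
  At 38: go left to 19.
    At 19: go left to 37.
      At 37: no left child.
      At 37: go right to 28.
        At 28: go left to 39.
          39 is a leaf — visit 39.
        At 28: go right to 17.
          At 17: go left to 29.
            29 is a leaf — visit 29.
          At 17: no right child.
          Visit 17.
        Visit 28.
      Visit 37.
    At 19: go right to 1.
      1 is a leaf — visit 1.
    Visit 19.
  At 38: go right to 13.
    13 is a leaf — visit 13.
  Visit 38.
At 11: go right to 18.
  At 18: go left to 24.
    24 is a leaf — visit 24.
  At 18: no right child.
  Visit 18.
Visit 11.
Full post-order sequence: 39, 29, 17, 28, 37, 1, 19, 13, 38, 24, 18, 11.

18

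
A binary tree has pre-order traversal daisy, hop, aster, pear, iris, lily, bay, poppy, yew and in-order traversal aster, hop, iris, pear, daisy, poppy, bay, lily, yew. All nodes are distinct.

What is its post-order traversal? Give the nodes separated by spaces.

The first element of pre-order is the root; it splits in-order into left and right subtrees.
Root daisy: left subtree has 4 nodes {aster, hop, iris, pear}, right has 4 {poppy, bay, lily, yew}.
  Root hop: left subtree has 1 node {aster}, right has 2 {iris, pear}.
    Root pear: left subtree has 1 node {iris}, right has 0 { }.
  Root lily: left subtree has 2 nodes {poppy, bay}, right has 1 {yew}.
    Root bay: left subtree has 1 node {poppy}, right has 0 { }.

aster iris pear hop poppy bay yew lily daisy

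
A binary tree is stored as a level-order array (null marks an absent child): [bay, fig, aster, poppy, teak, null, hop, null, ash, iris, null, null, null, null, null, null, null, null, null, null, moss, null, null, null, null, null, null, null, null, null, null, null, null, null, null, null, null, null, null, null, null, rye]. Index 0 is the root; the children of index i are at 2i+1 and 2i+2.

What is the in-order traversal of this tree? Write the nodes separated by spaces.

In-order visits the left subtree, then the node, then the right subtree.
At bay: go left to fig.
  At fig: go left to poppy.
    At poppy: no left child.
    Visit poppy.
    At poppy: go right to ash.
      ash is a leaf — visit ash.
  Visit fig.
  At fig: go right to teak.
    At teak: go left to iris.
      At iris: no left child.
      Visit iris.
      At iris: go right to moss.
        At moss: go left to rye.
          rye is a leaf — visit rye.
        Visit moss.
        At moss: no right child.
    Visit teak.
    At teak: no right child.
Visit bay.
At bay: go right to aster.
  At aster: no left child.
  Visit aster.
  At aster: go right to hop.
    hop is a leaf — visit hop.

poppy ash fig iris rye moss teak bay aster hop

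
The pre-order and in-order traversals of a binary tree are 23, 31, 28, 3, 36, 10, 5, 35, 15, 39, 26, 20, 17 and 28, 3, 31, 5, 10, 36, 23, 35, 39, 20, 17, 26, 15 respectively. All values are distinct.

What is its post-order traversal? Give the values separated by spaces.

3 28 5 10 36 31 17 20 26 39 15 35 23

The first element of pre-order is the root; it splits in-order into left and right subtrees.
Root 23: left subtree has 6 nodes {28, 3, 31, 5, 10, 36}, right has 6 {35, 39, 20, 17, 26, 15}.
  Root 31: left subtree has 2 nodes {28, 3}, right has 3 {5, 10, 36}.
    Root 28: left subtree has 0 nodes { }, right has 1 {3}.
    Root 36: left subtree has 2 nodes {5, 10}, right has 0 { }.
      Root 10: left subtree has 1 node {5}, right has 0 { }.
  Root 35: left subtree has 0 nodes { }, right has 5 {39, 20, 17, 26, 15}.
    Root 15: left subtree has 4 nodes {39, 20, 17, 26}, right has 0 { }.
      Root 39: left subtree has 0 nodes { }, right has 3 {20, 17, 26}.
        Root 26: left subtree has 2 nodes {20, 17}, right has 0 { }.
          Root 20: left subtree has 0 nodes { }, right has 1 {17}.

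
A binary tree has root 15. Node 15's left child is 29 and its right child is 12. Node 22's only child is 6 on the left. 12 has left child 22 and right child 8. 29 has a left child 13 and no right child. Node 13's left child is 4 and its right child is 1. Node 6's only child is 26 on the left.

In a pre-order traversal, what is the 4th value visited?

4

Pre-order visits the node, then its left subtree, then its right subtree.
Visit 15.
At 15: go left to 29.
  Visit 29.
  At 29: go left to 13.
    Visit 13.
    At 13: go left to 4.
      4 is a leaf — visit 4.
    At 13: go right to 1.
      1 is a leaf — visit 1.
  At 29: no right child.
At 15: go right to 12.
  Visit 12.
  At 12: go left to 22.
    Visit 22.
    At 22: go left to 6.
      Visit 6.
      At 6: go left to 26.
        26 is a leaf — visit 26.
      At 6: no right child.
    At 22: no right child.
  At 12: go right to 8.
    8 is a leaf — visit 8.
Full pre-order sequence: 15, 29, 13, 4, 1, 12, 22, 6, 26, 8.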